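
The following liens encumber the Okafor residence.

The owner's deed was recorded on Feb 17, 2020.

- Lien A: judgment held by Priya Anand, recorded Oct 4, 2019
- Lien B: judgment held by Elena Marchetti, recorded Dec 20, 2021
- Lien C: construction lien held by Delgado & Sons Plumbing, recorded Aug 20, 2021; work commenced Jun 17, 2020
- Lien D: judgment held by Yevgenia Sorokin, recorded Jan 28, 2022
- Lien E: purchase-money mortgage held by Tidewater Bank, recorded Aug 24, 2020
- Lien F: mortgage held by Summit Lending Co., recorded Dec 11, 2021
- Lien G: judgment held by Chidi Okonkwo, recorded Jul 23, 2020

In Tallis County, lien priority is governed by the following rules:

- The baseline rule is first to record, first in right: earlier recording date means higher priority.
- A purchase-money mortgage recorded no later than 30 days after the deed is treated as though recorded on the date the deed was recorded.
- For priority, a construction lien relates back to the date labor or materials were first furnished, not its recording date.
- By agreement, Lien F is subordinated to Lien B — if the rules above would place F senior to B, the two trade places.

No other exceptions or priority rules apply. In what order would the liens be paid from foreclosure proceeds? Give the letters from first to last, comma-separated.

A, C, G, E, B, F, D

Adjusting effective dates: C's effective date is Jun 17, 2020, when work began; E was recorded 189 days after the deed — beyond 30 days — so no relation-back applies.
By effective date: A (Oct 4, 2019), C (Jun 17, 2020), G (Jul 23, 2020), E (Aug 24, 2020), F (Dec 11, 2021), B (Dec 20, 2021), D (Jan 28, 2022).
Because F would otherwise rank above B, the subordination swaps them.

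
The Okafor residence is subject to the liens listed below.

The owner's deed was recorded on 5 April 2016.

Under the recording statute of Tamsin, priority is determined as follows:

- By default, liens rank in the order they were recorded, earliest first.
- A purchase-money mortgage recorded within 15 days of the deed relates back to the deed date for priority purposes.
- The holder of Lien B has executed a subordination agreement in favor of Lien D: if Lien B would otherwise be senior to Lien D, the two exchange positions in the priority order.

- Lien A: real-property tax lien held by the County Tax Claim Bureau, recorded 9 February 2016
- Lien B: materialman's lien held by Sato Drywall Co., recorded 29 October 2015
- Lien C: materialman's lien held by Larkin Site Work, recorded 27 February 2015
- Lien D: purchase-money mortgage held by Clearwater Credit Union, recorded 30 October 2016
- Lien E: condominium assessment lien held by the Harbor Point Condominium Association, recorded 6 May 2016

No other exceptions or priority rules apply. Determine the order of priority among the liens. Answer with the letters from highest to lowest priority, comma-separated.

Effective dates: D was recorded 208 days after the deed, outside the 15-day window, so it keeps its recording date.
Ordering by effective date: C (27 February 2015), B (29 October 2015), A (9 February 2016), E (6 May 2016), D (30 October 2016).
The subordination applies — B was senior to D — so B and D swap.

C, D, A, E, B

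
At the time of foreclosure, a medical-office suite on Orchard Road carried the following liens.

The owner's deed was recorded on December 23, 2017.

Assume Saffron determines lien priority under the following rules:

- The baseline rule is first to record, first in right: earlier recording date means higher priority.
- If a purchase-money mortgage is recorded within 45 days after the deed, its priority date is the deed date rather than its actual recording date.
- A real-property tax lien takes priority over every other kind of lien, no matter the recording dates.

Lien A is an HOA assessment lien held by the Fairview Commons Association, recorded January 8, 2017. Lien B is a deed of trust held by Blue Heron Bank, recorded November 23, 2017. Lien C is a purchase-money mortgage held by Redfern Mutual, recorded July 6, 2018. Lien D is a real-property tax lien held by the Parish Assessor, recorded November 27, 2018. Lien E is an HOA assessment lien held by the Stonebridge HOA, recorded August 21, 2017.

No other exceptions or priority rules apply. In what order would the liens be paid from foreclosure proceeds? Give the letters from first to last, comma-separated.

Effective dates after the stated exceptions: C missed the 45-day window (195 days after the deed), so its recording date stands.
D, as a real-property tax lien, has superpriority and ranks first.
The other liens, earliest effective date first: A (January 8, 2017), E (August 21, 2017), B (November 23, 2017), C (July 6, 2018).

D, A, E, B, C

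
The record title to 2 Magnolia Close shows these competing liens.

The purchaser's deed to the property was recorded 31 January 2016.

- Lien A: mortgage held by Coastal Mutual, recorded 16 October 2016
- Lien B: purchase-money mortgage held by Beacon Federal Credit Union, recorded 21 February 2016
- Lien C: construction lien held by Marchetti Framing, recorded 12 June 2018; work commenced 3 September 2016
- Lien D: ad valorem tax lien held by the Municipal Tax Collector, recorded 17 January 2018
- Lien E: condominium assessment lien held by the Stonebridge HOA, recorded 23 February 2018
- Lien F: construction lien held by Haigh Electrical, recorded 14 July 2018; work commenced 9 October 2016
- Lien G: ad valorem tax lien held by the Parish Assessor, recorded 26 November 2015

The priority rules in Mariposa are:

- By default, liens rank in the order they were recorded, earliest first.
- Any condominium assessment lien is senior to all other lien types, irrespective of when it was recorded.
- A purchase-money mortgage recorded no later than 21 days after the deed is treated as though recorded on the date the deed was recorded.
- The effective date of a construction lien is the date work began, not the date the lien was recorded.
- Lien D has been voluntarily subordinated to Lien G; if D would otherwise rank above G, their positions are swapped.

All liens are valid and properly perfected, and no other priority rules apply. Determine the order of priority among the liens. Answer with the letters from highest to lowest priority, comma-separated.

E, G, B, C, F, A, D

Adjusting effective dates: B's effective date is the deed date, 31 January 2016; C is treated as recorded 3 September 2016, the work-commencement date; F is treated as recorded 9 October 2016, the work-commencement date.
E, as a condominium assessment lien, has superpriority and ranks first.
The other liens, earliest effective date first: G (26 November 2015), B (31 January 2016), C (3 September 2016), F (9 October 2016), A (16 October 2016), D (17 January 2018).
Since D is not senior to G, the subordination leaves the order unchanged.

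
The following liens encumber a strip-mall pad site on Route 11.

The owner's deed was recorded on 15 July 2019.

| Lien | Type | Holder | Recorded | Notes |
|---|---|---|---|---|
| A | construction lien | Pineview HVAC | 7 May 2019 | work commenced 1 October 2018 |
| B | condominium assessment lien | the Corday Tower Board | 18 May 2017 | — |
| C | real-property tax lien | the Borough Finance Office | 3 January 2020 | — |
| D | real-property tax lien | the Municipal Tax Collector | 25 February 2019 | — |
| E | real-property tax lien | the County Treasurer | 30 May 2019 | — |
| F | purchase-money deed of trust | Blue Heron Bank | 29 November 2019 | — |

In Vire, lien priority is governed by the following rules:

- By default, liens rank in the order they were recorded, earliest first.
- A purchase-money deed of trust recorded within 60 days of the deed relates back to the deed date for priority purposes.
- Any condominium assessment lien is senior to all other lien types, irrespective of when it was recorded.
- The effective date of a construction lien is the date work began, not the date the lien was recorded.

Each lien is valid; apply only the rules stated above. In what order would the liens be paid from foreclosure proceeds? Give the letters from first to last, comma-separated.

B, A, D, E, F, C

First, effective dates: A's effective date is 1 October 2018, when work began; F was recorded 137 days after the deed, outside the 60-day window, so it keeps its recording date.
B is a condominium assessment lien, so it outranks all other liens regardless of date.
Ordering the rest by effective date: A (1 October 2018), D (25 February 2019), E (30 May 2019), F (29 November 2019), C (3 January 2020).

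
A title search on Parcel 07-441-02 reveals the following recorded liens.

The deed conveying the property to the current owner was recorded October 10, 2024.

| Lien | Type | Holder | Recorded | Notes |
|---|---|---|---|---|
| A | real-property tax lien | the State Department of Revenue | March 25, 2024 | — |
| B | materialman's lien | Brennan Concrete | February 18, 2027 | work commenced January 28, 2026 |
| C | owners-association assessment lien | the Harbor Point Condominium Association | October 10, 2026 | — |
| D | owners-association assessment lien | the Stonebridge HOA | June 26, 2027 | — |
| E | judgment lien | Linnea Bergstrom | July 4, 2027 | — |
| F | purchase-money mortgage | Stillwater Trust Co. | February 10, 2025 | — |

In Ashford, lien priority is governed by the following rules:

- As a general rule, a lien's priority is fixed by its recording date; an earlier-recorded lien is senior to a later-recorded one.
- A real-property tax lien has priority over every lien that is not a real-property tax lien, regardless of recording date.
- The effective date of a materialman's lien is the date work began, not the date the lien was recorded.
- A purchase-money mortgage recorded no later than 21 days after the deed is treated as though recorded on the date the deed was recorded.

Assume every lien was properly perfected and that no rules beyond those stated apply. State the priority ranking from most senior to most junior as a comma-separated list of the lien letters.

First, effective dates: B relates back to January 28, 2026 (work commenced); F was recorded 123 days after the deed — beyond 21 days — so no relation-back applies.
As a real-property tax lien, A is senior to every other lien.
The other liens, earliest effective date first: F (February 10, 2025), B (January 28, 2026), C (October 10, 2026), D (June 26, 2027), E (July 4, 2027).

A, F, B, C, D, E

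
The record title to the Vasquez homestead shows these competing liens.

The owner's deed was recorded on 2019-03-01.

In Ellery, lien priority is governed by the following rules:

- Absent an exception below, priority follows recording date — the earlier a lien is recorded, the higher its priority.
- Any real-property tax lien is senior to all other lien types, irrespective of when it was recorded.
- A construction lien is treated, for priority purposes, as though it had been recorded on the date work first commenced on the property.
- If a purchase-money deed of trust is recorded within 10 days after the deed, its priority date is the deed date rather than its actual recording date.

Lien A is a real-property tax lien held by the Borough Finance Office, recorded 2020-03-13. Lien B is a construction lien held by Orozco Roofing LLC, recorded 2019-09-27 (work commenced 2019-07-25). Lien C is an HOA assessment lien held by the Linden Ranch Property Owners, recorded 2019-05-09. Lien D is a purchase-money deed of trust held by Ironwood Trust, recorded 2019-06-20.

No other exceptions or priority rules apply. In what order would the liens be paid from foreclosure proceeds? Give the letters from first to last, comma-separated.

First, effective dates: B's effective date is 2019-07-25, when work began; D was recorded 111 days after the deed — beyond 10 days — so no relation-back applies.
A is a real-property tax lien, so it outranks all other liens regardless of date.
Ordering the rest by effective date: C (2019-05-09), D (2019-06-20), B (2019-07-25).

A, C, D, B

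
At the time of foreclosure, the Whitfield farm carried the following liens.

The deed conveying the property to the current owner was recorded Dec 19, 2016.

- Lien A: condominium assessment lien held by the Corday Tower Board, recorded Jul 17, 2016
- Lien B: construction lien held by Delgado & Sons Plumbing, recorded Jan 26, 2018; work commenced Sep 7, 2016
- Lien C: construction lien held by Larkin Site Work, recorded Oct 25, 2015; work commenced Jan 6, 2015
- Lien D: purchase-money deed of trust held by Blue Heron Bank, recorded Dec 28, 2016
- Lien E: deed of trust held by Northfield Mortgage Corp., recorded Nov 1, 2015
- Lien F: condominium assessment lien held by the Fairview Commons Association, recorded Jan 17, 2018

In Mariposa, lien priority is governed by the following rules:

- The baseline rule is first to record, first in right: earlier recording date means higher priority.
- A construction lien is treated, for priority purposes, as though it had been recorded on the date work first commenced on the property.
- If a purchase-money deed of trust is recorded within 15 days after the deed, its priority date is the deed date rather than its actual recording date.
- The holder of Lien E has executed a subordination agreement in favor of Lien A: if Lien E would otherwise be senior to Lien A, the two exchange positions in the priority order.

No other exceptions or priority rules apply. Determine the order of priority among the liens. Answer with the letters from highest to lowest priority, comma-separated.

Effective dates: B is treated as recorded Sep 7, 2016, the work-commencement date; C is treated as recorded Jan 6, 2015, the work-commencement date; D was recorded within the 15-day window, so its effective date is the deed date Dec 19, 2016.
By effective date: C (Jan 6, 2015), E (Nov 1, 2015), A (Jul 17, 2016), B (Sep 7, 2016), D (Dec 19, 2016), F (Jan 17, 2018).
The subordination applies — E was senior to A — so E and A swap.

C, A, E, B, D, F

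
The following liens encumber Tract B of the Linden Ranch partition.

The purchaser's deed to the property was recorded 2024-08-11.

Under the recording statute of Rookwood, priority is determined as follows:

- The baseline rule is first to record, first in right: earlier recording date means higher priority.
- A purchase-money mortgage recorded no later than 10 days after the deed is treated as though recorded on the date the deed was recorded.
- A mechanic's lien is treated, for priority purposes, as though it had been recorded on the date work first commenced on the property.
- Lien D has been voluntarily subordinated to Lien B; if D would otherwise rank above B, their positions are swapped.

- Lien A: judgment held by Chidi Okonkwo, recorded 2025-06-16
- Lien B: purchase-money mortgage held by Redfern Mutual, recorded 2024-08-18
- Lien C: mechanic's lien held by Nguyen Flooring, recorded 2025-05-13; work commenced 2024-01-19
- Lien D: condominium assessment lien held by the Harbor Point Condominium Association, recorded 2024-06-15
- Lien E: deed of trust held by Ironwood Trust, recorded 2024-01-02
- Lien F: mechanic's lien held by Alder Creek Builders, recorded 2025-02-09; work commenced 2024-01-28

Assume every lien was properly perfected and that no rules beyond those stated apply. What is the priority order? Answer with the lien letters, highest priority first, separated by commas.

Adjusting effective dates: B was recorded within the 10-day window, so its effective date is the deed date 2024-08-11; C relates back to 2024-01-19 (work commenced); F relates back to 2024-01-28 (work commenced).
By effective date, earliest first: E (2024-01-02), C (2024-01-19), F (2024-01-28), D (2024-06-15), B (2024-08-11), A (2025-06-16).
The subordination applies — D was senior to B — so D and B swap.

E, C, F, B, D, A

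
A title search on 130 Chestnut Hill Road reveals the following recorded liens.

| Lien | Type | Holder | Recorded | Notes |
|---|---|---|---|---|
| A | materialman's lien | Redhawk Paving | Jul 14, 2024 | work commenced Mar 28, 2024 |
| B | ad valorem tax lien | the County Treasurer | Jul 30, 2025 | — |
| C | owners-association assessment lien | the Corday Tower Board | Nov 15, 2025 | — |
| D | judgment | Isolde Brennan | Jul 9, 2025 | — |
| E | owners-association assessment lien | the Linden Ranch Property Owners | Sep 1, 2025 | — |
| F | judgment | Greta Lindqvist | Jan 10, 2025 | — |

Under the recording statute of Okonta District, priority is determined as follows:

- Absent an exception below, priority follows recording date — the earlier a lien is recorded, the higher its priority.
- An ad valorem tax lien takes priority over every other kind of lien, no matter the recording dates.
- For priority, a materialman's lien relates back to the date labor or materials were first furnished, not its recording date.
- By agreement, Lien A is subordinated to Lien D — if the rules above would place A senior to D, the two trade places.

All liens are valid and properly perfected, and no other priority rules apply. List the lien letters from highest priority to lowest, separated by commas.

Effective dates after the stated exceptions: A relates back to Mar 28, 2024 (work commenced).
B, as an ad valorem tax lien, has superpriority and ranks first.
Ordering the rest by effective date: A (Mar 28, 2024), F (Jan 10, 2025), D (Jul 9, 2025), E (Sep 1, 2025), C (Nov 15, 2025).
Because A would otherwise rank above D, the subordination swaps them.

B, D, F, A, E, C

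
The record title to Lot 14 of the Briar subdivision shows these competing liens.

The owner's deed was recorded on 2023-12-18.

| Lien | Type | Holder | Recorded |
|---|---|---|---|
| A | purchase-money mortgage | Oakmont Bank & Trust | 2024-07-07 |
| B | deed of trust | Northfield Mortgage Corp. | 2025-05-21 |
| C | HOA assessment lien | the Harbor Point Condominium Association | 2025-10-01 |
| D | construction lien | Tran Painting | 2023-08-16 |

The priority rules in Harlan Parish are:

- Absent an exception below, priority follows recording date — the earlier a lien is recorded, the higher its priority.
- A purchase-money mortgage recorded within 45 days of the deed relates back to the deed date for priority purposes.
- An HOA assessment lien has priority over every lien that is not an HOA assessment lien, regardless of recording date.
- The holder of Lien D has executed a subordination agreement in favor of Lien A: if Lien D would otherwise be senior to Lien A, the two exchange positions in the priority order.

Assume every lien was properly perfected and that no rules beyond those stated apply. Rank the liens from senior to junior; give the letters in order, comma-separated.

Adjusting effective dates: A was recorded 202 days after the deed — beyond 45 days — so no relation-back applies.
C, as an HOA assessment lien, has superpriority and ranks first.
Remaining liens by effective date: D (2023-08-16), A (2024-07-07), B (2025-05-21).
D would otherwise be senior to A, so under the subordination agreement D and A exchange positions.

C, A, D, B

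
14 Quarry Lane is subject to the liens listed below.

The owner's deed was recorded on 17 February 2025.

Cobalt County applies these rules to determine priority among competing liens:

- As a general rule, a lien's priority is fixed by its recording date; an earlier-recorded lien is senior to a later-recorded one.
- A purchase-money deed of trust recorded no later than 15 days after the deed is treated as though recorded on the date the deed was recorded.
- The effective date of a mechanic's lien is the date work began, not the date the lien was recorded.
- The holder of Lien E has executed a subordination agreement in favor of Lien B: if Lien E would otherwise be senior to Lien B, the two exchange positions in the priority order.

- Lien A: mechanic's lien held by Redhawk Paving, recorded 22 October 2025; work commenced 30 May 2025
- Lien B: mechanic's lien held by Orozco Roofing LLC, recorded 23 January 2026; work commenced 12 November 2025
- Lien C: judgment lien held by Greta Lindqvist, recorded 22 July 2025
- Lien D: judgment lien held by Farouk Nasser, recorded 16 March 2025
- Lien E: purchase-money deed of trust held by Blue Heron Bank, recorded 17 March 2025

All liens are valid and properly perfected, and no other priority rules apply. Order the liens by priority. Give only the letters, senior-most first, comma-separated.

Adjusting effective dates: A's effective date is 30 May 2025, when work began; B relates back to 12 November 2025 (work commenced); E was recorded 28 days after the deed, outside the 15-day window, so it keeps its recording date.
By effective date: D (16 March 2025), E (17 March 2025), A (30 May 2025), C (22 July 2025), B (12 November 2025).
E would otherwise be senior to B, so under the subordination agreement E and B exchange positions.

D, B, A, C, E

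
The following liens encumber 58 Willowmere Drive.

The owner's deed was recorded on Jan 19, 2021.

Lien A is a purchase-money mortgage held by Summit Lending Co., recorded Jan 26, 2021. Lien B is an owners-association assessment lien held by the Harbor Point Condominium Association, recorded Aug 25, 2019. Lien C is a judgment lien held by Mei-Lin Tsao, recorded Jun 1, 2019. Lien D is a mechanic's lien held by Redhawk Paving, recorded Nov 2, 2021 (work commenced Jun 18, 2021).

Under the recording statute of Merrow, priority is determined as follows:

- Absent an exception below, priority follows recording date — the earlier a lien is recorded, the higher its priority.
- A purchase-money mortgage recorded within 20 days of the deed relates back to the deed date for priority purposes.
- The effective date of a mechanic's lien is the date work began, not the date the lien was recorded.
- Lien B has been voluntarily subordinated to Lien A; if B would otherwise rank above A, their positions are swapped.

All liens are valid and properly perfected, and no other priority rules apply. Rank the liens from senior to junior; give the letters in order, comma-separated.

C, A, B, D

Effective dates: A's effective date is the deed date, Jan 19, 2021; D relates back to Jun 18, 2021 (work commenced).
By effective date: C (Jun 1, 2019), B (Aug 25, 2019), A (Jan 19, 2021), D (Jun 18, 2021).
B would otherwise be senior to A, so under the subordination agreement B and A exchange positions.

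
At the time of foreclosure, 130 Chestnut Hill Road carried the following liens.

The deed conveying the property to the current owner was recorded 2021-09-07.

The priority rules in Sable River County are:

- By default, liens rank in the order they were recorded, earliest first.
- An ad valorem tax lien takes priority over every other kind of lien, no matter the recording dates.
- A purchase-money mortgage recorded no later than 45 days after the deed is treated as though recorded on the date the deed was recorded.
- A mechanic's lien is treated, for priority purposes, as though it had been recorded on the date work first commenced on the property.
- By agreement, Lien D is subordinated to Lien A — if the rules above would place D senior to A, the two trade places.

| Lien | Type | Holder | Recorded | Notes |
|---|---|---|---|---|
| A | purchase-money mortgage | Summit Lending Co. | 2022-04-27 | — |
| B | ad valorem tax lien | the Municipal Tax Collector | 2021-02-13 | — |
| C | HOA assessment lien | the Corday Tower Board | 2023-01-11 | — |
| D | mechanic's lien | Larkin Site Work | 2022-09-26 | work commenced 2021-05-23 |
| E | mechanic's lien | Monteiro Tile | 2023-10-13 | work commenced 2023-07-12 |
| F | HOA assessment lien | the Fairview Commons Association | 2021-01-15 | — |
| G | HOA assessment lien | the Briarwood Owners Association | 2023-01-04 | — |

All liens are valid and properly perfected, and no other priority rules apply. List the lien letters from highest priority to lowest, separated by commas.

B, F, A, D, G, C, E

First, effective dates: A was recorded 232 days after the deed, outside the 45-day window, so it keeps its recording date; D relates back to 2021-05-23 (work commenced); E is treated as recorded 2023-07-12, the work-commencement date.
B is an ad valorem tax lien and takes priority over every other lien.
Among the remaining liens, by effective date: F (2021-01-15), D (2021-05-23), A (2022-04-27), G (2023-01-04), C (2023-01-11), E (2023-07-12).
Because D would otherwise rank above A, the subordination swaps them.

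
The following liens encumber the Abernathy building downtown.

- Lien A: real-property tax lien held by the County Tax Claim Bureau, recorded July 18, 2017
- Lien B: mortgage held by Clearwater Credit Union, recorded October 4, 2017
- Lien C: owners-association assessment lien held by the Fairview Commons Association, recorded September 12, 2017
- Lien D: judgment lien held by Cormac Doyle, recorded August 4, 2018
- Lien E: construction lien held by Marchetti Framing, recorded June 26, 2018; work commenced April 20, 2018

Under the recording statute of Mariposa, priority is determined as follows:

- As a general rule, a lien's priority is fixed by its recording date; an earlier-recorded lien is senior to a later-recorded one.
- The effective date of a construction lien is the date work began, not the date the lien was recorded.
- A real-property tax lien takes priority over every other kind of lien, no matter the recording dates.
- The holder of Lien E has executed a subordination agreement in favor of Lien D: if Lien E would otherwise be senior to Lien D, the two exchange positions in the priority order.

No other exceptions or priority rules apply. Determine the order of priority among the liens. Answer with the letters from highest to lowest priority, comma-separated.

First, effective dates: E is treated as recorded April 20, 2018, the work-commencement date.
A is a real-property tax lien and takes priority over every other lien.
Ordering the rest by effective date: C (September 12, 2017), B (October 4, 2017), E (April 20, 2018), D (August 4, 2018).
E is senior to D before the subordination, so the two trade places.

A, C, B, D, E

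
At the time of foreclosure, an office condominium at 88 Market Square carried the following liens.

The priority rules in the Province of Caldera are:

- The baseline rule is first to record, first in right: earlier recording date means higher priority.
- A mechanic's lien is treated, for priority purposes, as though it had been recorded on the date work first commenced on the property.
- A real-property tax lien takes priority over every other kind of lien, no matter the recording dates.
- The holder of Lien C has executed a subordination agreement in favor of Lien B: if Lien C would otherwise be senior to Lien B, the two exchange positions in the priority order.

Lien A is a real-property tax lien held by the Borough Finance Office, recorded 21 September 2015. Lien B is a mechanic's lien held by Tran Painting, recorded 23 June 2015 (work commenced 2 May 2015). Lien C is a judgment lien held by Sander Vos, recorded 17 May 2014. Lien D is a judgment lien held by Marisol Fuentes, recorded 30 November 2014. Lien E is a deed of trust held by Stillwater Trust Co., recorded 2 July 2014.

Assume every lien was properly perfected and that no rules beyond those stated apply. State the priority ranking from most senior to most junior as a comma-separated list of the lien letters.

A, B, E, D, C

Adjusting effective dates: B relates back to 2 May 2015 (work commenced).
As a real-property tax lien, A is senior to every other lien.
Ordering the rest by effective date: C (17 May 2014), E (2 July 2014), D (30 November 2014), B (2 May 2015).
The subordination applies — C was senior to B — so C and B swap.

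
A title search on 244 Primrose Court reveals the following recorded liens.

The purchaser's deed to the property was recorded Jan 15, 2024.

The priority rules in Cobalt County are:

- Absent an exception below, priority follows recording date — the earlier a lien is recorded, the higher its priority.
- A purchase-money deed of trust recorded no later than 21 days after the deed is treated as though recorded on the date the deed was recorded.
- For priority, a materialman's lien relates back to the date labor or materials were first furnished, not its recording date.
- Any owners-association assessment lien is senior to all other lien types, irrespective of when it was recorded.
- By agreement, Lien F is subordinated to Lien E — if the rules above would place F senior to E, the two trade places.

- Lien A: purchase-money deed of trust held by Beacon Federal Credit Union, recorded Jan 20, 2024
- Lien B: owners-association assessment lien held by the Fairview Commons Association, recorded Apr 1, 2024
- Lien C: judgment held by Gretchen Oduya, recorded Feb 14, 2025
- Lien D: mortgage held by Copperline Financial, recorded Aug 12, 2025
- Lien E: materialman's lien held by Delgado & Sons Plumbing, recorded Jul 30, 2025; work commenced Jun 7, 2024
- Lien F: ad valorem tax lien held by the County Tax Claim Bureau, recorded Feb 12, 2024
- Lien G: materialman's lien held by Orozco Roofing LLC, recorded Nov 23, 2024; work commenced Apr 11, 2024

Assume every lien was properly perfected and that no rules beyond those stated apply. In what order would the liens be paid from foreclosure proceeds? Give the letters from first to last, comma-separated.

Adjusting effective dates: A was recorded within the 21-day window, so its effective date is the deed date Jan 15, 2024; E is treated as recorded Jun 7, 2024, the work-commencement date; G is treated as recorded Apr 11, 2024, the work-commencement date.
B is an owners-association assessment lien and takes priority over every other lien.
Remaining liens by effective date: A (Jan 15, 2024), F (Feb 12, 2024), G (Apr 11, 2024), E (Jun 7, 2024), C (Feb 14, 2025), D (Aug 12, 2025).
F would otherwise be senior to E, so under the subordination agreement F and E exchange positions.

B, A, E, G, F, C, D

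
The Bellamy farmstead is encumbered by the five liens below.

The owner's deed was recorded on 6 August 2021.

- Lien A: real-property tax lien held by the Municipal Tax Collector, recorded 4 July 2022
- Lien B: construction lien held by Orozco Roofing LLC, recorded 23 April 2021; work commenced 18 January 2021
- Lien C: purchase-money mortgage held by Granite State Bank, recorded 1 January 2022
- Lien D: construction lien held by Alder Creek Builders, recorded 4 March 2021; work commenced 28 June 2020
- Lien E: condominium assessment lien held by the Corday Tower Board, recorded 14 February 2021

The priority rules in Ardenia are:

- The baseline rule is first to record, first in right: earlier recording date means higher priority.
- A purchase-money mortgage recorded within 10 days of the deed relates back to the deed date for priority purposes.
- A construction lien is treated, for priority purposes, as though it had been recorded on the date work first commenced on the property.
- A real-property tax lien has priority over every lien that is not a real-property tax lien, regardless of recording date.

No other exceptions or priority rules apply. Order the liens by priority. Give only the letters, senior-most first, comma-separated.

First, effective dates: B is treated as recorded 18 January 2021, the work-commencement date; C was recorded 148 days after the deed, outside the 10-day window, so it keeps its recording date; D's effective date is 28 June 2020, when work began.
As a real-property tax lien, A is senior to every other lien.
Ordering the rest by effective date: D (28 June 2020), B (18 January 2021), E (14 February 2021), C (1 January 2022).

A, D, B, E, C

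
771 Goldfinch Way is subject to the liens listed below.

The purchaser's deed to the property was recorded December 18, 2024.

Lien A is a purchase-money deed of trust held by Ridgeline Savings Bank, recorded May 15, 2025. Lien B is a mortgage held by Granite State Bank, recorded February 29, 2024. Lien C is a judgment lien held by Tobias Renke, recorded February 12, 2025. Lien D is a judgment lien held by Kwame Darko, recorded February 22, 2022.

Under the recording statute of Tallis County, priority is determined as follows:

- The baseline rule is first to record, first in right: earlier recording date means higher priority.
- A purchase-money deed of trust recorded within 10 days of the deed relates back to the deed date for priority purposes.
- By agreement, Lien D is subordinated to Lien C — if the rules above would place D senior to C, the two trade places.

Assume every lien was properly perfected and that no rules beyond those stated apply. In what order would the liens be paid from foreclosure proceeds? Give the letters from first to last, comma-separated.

Effective dates after the stated exceptions: A was recorded 148 days after the deed — beyond 10 days — so no relation-back applies.
Ordering by effective date: D (February 22, 2022), B (February 29, 2024), C (February 12, 2025), A (May 15, 2025).
D is senior to C before the subordination, so the two trade places.

C, B, D, A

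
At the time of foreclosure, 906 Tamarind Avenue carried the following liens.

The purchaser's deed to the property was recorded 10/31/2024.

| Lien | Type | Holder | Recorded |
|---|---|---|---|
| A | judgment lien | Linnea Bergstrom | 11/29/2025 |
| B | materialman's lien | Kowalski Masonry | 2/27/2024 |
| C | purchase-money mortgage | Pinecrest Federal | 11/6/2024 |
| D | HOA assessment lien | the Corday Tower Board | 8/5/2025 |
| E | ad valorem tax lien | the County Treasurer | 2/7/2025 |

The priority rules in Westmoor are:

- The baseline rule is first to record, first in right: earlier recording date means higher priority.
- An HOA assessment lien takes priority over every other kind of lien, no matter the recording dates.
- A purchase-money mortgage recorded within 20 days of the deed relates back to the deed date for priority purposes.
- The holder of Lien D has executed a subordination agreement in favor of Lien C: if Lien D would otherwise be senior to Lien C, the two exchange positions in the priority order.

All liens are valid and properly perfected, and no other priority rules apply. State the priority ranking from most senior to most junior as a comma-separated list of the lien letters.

C, B, D, E, A

Effective dates after the stated exceptions: C was recorded within the 20-day window, so its effective date is the deed date 10/31/2024.
D is an HOA assessment lien, so it outranks all other liens regardless of date.
Ordering the rest by effective date: B (2/27/2024), C (10/31/2024), E (2/7/2025), A (11/29/2025).
D is senior to C before the subordination, so the two trade places.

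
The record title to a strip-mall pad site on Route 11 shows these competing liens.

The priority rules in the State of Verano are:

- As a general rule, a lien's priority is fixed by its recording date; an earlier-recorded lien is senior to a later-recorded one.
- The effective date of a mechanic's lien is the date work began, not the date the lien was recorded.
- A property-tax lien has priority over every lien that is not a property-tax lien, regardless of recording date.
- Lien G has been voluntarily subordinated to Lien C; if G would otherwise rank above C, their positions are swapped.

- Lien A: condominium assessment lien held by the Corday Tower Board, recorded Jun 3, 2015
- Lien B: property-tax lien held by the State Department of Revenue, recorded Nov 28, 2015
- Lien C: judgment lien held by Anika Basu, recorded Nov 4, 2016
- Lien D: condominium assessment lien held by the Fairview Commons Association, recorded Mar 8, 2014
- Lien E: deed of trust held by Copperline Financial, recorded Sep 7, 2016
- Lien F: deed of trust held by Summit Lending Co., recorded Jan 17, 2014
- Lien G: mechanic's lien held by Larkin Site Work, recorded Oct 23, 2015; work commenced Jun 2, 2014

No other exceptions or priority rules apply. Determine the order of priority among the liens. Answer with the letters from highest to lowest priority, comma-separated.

First, effective dates: G is treated as recorded Jun 2, 2014, the work-commencement date.
B is a property-tax lien and takes priority over every other lien.
Among the remaining liens, by effective date: F (Jan 17, 2014), D (Mar 8, 2014), G (Jun 2, 2014), A (Jun 3, 2015), E (Sep 7, 2016), C (Nov 4, 2016).
G is senior to C before the subordination, so the two trade places.

B, F, D, C, A, E, G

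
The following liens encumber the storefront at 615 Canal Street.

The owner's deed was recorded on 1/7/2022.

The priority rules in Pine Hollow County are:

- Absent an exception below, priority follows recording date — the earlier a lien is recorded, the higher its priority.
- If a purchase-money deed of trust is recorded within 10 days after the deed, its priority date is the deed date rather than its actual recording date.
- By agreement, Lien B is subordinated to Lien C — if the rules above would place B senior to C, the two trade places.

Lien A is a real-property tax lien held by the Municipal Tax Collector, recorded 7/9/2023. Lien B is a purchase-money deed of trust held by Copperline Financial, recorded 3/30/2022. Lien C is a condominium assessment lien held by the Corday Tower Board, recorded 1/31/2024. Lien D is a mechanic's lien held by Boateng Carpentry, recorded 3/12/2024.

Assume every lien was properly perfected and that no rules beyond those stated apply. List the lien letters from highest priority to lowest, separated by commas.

C, A, B, D

Effective dates after the stated exceptions: B was recorded 82 days after the deed, outside the 10-day window, so it keeps its recording date.
By effective date, earliest first: B (3/30/2022), A (7/9/2023), C (1/31/2024), D (3/12/2024).
The subordination applies — B was senior to C — so B and C swap.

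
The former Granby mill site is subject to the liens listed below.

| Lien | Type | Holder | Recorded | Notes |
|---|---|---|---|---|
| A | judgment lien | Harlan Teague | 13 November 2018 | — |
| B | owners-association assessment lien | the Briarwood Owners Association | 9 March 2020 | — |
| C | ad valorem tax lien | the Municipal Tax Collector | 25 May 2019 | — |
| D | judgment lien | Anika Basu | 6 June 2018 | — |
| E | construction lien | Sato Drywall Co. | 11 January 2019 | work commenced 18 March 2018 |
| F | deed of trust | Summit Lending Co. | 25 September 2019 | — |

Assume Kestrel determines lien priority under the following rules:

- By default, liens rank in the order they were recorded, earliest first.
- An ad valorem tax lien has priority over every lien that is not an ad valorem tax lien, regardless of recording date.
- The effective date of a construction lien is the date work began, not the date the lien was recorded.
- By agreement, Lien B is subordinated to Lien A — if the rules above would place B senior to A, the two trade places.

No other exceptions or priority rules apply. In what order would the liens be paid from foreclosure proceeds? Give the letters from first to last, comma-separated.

Effective dates after the stated exceptions: E relates back to 18 March 2018 (work commenced).
As an ad valorem tax lien, C is senior to every other lien.
The other liens, earliest effective date first: E (18 March 2018), D (6 June 2018), A (13 November 2018), F (25 September 2019), B (9 March 2020).
B already ranks below A; the subordination has no effect.

C, E, D, A, F, B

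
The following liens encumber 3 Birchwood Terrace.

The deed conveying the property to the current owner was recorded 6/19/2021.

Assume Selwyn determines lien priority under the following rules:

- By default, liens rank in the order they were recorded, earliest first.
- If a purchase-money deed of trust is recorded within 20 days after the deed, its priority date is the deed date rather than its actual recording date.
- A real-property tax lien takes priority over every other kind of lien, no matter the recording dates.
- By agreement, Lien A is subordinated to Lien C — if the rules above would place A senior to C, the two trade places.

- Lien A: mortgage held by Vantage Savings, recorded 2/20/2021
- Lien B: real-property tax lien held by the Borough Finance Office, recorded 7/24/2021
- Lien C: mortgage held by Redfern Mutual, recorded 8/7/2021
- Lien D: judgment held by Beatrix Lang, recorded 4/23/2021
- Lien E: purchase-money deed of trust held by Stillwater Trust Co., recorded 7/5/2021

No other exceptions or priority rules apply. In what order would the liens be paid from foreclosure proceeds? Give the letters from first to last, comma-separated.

B, C, D, E, A

Effective dates: E relates back to the deed date 6/19/2021.
B is a real-property tax lien and takes priority over every other lien.
Remaining liens by effective date: A (2/20/2021), D (4/23/2021), E (6/19/2021), C (8/7/2021).
The subordination applies — A was senior to C — so A and C swap.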